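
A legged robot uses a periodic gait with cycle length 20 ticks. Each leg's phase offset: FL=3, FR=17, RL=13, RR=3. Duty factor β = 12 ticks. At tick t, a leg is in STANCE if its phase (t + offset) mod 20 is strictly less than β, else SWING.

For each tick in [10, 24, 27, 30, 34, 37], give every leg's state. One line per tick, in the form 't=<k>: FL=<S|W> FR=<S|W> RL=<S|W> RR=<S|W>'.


t=10: phase=(13,7,3,13) vs β=12 → FL=W FR=S RL=S RR=W
t=24: phase=(7,1,17,7) vs β=12 → FL=S FR=S RL=W RR=S
t=27: phase=(10,4,0,10) vs β=12 → FL=S FR=S RL=S RR=S
t=30: phase=(13,7,3,13) vs β=12 → FL=W FR=S RL=S RR=W
t=34: phase=(17,11,7,17) vs β=12 → FL=W FR=S RL=S RR=W
t=37: phase=(0,14,10,0) vs β=12 → FL=S FR=W RL=S RR=S

t=10: FL=W FR=S RL=S RR=W
t=24: FL=S FR=S RL=W RR=S
t=27: FL=S FR=S RL=S RR=S
t=30: FL=W FR=S RL=S RR=W
t=34: FL=W FR=S RL=S RR=W
t=37: FL=S FR=W RL=S RR=S


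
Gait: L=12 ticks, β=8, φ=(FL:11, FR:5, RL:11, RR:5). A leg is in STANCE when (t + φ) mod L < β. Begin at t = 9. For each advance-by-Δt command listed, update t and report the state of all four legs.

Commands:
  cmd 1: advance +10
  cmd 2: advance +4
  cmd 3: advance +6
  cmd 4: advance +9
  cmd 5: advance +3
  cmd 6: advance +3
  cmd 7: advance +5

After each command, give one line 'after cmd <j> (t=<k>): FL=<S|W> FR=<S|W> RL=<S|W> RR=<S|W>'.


after cmd 1 (t=19): FL=S FR=S RL=S RR=S
after cmd 2 (t=23): FL=W FR=S RL=W RR=S
after cmd 3 (t=29): FL=S FR=W RL=S RR=W
after cmd 4 (t=38): FL=S FR=S RL=S RR=S
after cmd 5 (t=41): FL=S FR=W RL=S RR=W
after cmd 6 (t=44): FL=S FR=S RL=S RR=S
after cmd 7 (t=49): FL=S FR=S RL=S RR=S

start t=9: FL=W FR=S RL=W RR=S
cmd 1: advance +10 → t=19, phase=(6,0,6,0) → FL=S FR=S RL=S RR=S
cmd 2: advance +4 → t=23, phase=(10,4,10,4) → FL=W FR=S RL=W RR=S
cmd 3: advance +6 → t=29, phase=(4,10,4,10) → FL=S FR=W RL=S RR=W
cmd 4: advance +9 → t=38, phase=(1,7,1,7) → FL=S FR=S RL=S RR=S
cmd 5: advance +3 → t=41, phase=(4,10,4,10) → FL=S FR=W RL=S RR=W
cmd 6: advance +3 → t=44, phase=(7,1,7,1) → FL=S FR=S RL=S RR=S
cmd 7: advance +5 → t=49, phase=(0,6,0,6) → FL=S FR=S RL=S RR=S


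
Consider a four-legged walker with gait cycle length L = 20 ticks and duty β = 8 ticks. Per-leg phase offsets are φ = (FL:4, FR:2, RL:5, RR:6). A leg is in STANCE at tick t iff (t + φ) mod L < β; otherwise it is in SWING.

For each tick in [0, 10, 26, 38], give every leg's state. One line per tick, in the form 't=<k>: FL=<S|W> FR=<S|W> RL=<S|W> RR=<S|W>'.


t=0: FL=S FR=S RL=S RR=S
t=10: FL=W FR=W RL=W RR=W
t=26: FL=W FR=W RL=W RR=W
t=38: FL=S FR=S RL=S RR=S

t=0: phase=(4,2,5,6) vs β=8 → FL=S FR=S RL=S RR=S
t=10: phase=(14,12,15,16) vs β=8 → FL=W FR=W RL=W RR=W
t=26: phase=(10,8,11,12) vs β=8 → FL=W FR=W RL=W RR=W
t=38: phase=(2,0,3,4) vs β=8 → FL=S FR=S RL=S RR=S


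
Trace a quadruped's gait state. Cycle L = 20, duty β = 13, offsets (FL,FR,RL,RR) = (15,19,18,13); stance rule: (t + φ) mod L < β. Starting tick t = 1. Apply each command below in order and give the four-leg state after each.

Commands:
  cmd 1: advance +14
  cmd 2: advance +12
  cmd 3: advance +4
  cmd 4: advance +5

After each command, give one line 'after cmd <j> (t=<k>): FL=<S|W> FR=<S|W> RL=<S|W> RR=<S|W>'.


start t=1: FL=W FR=S RL=W RR=W
cmd 1: advance +14 → t=15, phase=(10,14,13,8) → FL=S FR=W RL=W RR=S
cmd 2: advance +12 → t=27, phase=(2,6,5,0) → FL=S FR=S RL=S RR=S
cmd 3: advance +4 → t=31, phase=(6,10,9,4) → FL=S FR=S RL=S RR=S
cmd 4: advance +5 → t=36, phase=(11,15,14,9) → FL=S FR=W RL=W RR=S

after cmd 1 (t=15): FL=S FR=W RL=W RR=S
after cmd 2 (t=27): FL=S FR=S RL=S RR=S
after cmd 3 (t=31): FL=S FR=S RL=S RR=S
after cmd 4 (t=36): FL=S FR=W RL=W RR=S


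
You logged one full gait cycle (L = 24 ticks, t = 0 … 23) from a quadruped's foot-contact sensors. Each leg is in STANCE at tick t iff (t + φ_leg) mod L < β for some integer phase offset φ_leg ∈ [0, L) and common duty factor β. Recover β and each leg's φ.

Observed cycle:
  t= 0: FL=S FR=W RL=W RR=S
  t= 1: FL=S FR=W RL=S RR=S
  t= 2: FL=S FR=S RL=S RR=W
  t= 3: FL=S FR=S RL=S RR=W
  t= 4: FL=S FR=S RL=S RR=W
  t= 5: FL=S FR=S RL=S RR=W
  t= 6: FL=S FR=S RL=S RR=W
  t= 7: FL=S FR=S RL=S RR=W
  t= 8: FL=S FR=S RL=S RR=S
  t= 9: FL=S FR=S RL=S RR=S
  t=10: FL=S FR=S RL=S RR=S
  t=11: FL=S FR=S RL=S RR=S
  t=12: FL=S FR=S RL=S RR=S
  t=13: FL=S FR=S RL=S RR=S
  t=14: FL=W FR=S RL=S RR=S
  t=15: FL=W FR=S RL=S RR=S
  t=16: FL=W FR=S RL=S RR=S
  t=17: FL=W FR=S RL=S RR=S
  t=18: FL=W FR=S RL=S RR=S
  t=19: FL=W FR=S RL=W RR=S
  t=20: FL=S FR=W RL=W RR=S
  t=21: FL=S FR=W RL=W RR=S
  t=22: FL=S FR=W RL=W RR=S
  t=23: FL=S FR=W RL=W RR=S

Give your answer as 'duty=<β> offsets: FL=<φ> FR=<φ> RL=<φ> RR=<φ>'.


duty β = stance ticks per leg = 18
FL: stance ticks = 18; W→S at t=20 → φ=4
FR: stance ticks = 18; W→S at t=2 → φ=22
RL: stance ticks = 18; W→S at t=1 → φ=23
RR: stance ticks = 18; W→S at t=8 → φ=16

duty=18 offsets: FL=4 FR=22 RL=23 RR=16


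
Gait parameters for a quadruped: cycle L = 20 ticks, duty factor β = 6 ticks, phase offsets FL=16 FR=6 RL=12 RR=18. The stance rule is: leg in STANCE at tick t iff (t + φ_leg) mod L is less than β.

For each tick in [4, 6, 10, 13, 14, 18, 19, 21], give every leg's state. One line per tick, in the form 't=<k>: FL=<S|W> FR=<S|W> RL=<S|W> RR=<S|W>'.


t=4: FL=S FR=W RL=W RR=S
t=6: FL=S FR=W RL=W RR=S
t=10: FL=W FR=W RL=S RR=W
t=13: FL=W FR=W RL=S RR=W
t=14: FL=W FR=S RL=W RR=W
t=18: FL=W FR=S RL=W RR=W
t=19: FL=W FR=S RL=W RR=W
t=21: FL=W FR=W RL=W RR=W

t=4: phase=(0,10,16,2) vs β=6 → FL=S FR=W RL=W RR=S
t=6: phase=(2,12,18,4) vs β=6 → FL=S FR=W RL=W RR=S
t=10: phase=(6,16,2,8) vs β=6 → FL=W FR=W RL=S RR=W
t=13: phase=(9,19,5,11) vs β=6 → FL=W FR=W RL=S RR=W
t=14: phase=(10,0,6,12) vs β=6 → FL=W FR=S RL=W RR=W
t=18: phase=(14,4,10,16) vs β=6 → FL=W FR=S RL=W RR=W
t=19: phase=(15,5,11,17) vs β=6 → FL=W FR=S RL=W RR=W
t=21: phase=(17,7,13,19) vs β=6 → FL=W FR=W RL=W RR=W


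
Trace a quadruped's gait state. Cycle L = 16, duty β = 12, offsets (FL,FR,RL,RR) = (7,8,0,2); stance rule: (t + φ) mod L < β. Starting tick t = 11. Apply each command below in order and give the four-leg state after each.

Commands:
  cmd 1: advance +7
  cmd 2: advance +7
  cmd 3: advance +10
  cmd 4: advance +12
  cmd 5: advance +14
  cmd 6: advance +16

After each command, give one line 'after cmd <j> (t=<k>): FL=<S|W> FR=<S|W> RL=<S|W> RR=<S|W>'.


after cmd 1 (t=18): FL=S FR=S RL=S RR=S
after cmd 2 (t=25): FL=S FR=S RL=S RR=S
after cmd 3 (t=35): FL=S FR=S RL=S RR=S
after cmd 4 (t=47): FL=S FR=S RL=W RR=S
after cmd 5 (t=61): FL=S FR=S RL=W RR=W
after cmd 6 (t=77): FL=S FR=S RL=W RR=W

start t=11: FL=S FR=S RL=S RR=W
cmd 1: advance +7 → t=18, phase=(9,10,2,4) → FL=S FR=S RL=S RR=S
cmd 2: advance +7 → t=25, phase=(0,1,9,11) → FL=S FR=S RL=S RR=S
cmd 3: advance +10 → t=35, phase=(10,11,3,5) → FL=S FR=S RL=S RR=S
cmd 4: advance +12 → t=47, phase=(6,7,15,1) → FL=S FR=S RL=W RR=S
cmd 5: advance +14 → t=61, phase=(4,5,13,15) → FL=S FR=S RL=W RR=W
cmd 6: advance +16 → t=77, phase=(4,5,13,15) → FL=S FR=S RL=W RR=W


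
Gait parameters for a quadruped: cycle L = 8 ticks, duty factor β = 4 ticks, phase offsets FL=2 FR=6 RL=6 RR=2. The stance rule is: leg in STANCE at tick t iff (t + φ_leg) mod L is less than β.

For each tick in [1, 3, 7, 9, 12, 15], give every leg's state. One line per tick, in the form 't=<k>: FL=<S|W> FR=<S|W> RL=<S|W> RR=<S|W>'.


t=1: phase=(3,7,7,3) vs β=4 → FL=S FR=W RL=W RR=S
t=3: phase=(5,1,1,5) vs β=4 → FL=W FR=S RL=S RR=W
t=7: phase=(1,5,5,1) vs β=4 → FL=S FR=W RL=W RR=S
t=9: phase=(3,7,7,3) vs β=4 → FL=S FR=W RL=W RR=S
t=12: phase=(6,2,2,6) vs β=4 → FL=W FR=S RL=S RR=W
t=15: phase=(1,5,5,1) vs β=4 → FL=S FR=W RL=W RR=S

t=1: FL=S FR=W RL=W RR=S
t=3: FL=W FR=S RL=S RR=W
t=7: FL=S FR=W RL=W RR=S
t=9: FL=S FR=W RL=W RR=S
t=12: FL=W FR=S RL=S RR=W
t=15: FL=S FR=W RL=W RR=S


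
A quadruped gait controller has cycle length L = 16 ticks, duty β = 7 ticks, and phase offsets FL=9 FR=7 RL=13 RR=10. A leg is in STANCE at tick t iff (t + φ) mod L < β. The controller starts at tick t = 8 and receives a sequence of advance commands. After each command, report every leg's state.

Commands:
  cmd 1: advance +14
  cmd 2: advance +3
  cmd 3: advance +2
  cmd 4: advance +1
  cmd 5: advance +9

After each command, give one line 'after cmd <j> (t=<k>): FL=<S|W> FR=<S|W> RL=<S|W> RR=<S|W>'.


after cmd 1 (t=22): FL=W FR=W RL=S RR=S
after cmd 2 (t=25): FL=S FR=S RL=S RR=S
after cmd 3 (t=27): FL=S FR=S RL=W RR=S
after cmd 4 (t=28): FL=S FR=S RL=W RR=S
after cmd 5 (t=37): FL=W FR=W RL=S RR=W

start t=8: FL=S FR=W RL=S RR=S
cmd 1: advance +14 → t=22, phase=(15,13,3,0) → FL=W FR=W RL=S RR=S
cmd 2: advance +3 → t=25, phase=(2,0,6,3) → FL=S FR=S RL=S RR=S
cmd 3: advance +2 → t=27, phase=(4,2,8,5) → FL=S FR=S RL=W RR=S
cmd 4: advance +1 → t=28, phase=(5,3,9,6) → FL=S FR=S RL=W RR=S
cmd 5: advance +9 → t=37, phase=(14,12,2,15) → FL=W FR=W RL=S RR=W


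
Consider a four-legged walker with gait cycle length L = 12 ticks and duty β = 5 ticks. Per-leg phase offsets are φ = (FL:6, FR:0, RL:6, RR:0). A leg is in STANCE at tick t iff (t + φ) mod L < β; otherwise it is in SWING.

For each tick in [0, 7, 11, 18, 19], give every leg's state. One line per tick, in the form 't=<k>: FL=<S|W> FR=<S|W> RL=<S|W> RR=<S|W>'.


t=0: FL=W FR=S RL=W RR=S
t=7: FL=S FR=W RL=S RR=W
t=11: FL=W FR=W RL=W RR=W
t=18: FL=S FR=W RL=S RR=W
t=19: FL=S FR=W RL=S RR=W

t=0: phase=(6,0,6,0) vs β=5 → FL=W FR=S RL=W RR=S
t=7: phase=(1,7,1,7) vs β=5 → FL=S FR=W RL=S RR=W
t=11: phase=(5,11,5,11) vs β=5 → FL=W FR=W RL=W RR=W
t=18: phase=(0,6,0,6) vs β=5 → FL=S FR=W RL=S RR=W
t=19: phase=(1,7,1,7) vs β=5 → FL=S FR=W RL=S RR=W


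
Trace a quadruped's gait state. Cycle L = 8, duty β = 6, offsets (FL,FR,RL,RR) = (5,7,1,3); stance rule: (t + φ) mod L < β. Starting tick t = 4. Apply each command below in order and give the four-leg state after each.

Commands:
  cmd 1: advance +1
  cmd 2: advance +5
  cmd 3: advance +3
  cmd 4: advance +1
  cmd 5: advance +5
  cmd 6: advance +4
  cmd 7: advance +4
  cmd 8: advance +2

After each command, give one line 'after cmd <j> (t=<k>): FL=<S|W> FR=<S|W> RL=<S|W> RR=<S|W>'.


after cmd 1 (t=5): FL=S FR=S RL=W RR=S
after cmd 2 (t=10): FL=W FR=S RL=S RR=S
after cmd 3 (t=13): FL=S FR=S RL=W RR=S
after cmd 4 (t=14): FL=S FR=S RL=W RR=S
after cmd 5 (t=19): FL=S FR=S RL=S RR=W
after cmd 6 (t=23): FL=S FR=W RL=S RR=S
after cmd 7 (t=27): FL=S FR=S RL=S RR=W
after cmd 8 (t=29): FL=S FR=S RL=W RR=S

start t=4: FL=S FR=S RL=S RR=W
cmd 1: advance +1 → t=5, phase=(2,4,6,0) → FL=S FR=S RL=W RR=S
cmd 2: advance +5 → t=10, phase=(7,1,3,5) → FL=W FR=S RL=S RR=S
cmd 3: advance +3 → t=13, phase=(2,4,6,0) → FL=S FR=S RL=W RR=S
cmd 4: advance +1 → t=14, phase=(3,5,7,1) → FL=S FR=S RL=W RR=S
cmd 5: advance +5 → t=19, phase=(0,2,4,6) → FL=S FR=S RL=S RR=W
cmd 6: advance +4 → t=23, phase=(4,6,0,2) → FL=S FR=W RL=S RR=S
cmd 7: advance +4 → t=27, phase=(0,2,4,6) → FL=S FR=S RL=S RR=W
cmd 8: advance +2 → t=29, phase=(2,4,6,0) → FL=S FR=S RL=W RR=S


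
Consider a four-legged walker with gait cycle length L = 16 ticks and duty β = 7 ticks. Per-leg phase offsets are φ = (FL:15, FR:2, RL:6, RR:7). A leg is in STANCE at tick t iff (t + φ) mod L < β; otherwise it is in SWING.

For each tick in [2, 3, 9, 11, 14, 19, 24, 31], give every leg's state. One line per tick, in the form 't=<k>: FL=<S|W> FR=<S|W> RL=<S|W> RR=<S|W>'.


t=2: FL=S FR=S RL=W RR=W
t=3: FL=S FR=S RL=W RR=W
t=9: FL=W FR=W RL=W RR=S
t=11: FL=W FR=W RL=S RR=S
t=14: FL=W FR=S RL=S RR=S
t=19: FL=S FR=S RL=W RR=W
t=24: FL=W FR=W RL=W RR=W
t=31: FL=W FR=S RL=S RR=S

t=2: phase=(1,4,8,9) vs β=7 → FL=S FR=S RL=W RR=W
t=3: phase=(2,5,9,10) vs β=7 → FL=S FR=S RL=W RR=W
t=9: phase=(8,11,15,0) vs β=7 → FL=W FR=W RL=W RR=S
t=11: phase=(10,13,1,2) vs β=7 → FL=W FR=W RL=S RR=S
t=14: phase=(13,0,4,5) vs β=7 → FL=W FR=S RL=S RR=S
t=19: phase=(2,5,9,10) vs β=7 → FL=S FR=S RL=W RR=W
t=24: phase=(7,10,14,15) vs β=7 → FL=W FR=W RL=W RR=W
t=31: phase=(14,1,5,6) vs β=7 → FL=W FR=S RL=S RR=S


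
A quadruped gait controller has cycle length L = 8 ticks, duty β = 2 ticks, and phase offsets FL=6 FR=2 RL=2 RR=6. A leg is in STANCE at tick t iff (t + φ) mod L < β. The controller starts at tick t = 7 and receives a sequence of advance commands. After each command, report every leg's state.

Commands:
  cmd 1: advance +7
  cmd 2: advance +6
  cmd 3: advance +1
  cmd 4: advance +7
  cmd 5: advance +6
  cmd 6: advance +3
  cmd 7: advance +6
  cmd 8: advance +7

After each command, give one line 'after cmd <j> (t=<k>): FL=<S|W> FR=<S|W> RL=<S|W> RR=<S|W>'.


start t=7: FL=W FR=S RL=S RR=W
cmd 1: advance +7 → t=14, phase=(4,0,0,4) → FL=W FR=S RL=S RR=W
cmd 2: advance +6 → t=20, phase=(2,6,6,2) → FL=W FR=W RL=W RR=W
cmd 3: advance +1 → t=21, phase=(3,7,7,3) → FL=W FR=W RL=W RR=W
cmd 4: advance +7 → t=28, phase=(2,6,6,2) → FL=W FR=W RL=W RR=W
cmd 5: advance +6 → t=34, phase=(0,4,4,0) → FL=S FR=W RL=W RR=S
cmd 6: advance +3 → t=37, phase=(3,7,7,3) → FL=W FR=W RL=W RR=W
cmd 7: advance +6 → t=43, phase=(1,5,5,1) → FL=S FR=W RL=W RR=S
cmd 8: advance +7 → t=50, phase=(0,4,4,0) → FL=S FR=W RL=W RR=S

after cmd 1 (t=14): FL=W FR=S RL=S RR=W
after cmd 2 (t=20): FL=W FR=W RL=W RR=W
after cmd 3 (t=21): FL=W FR=W RL=W RR=W
after cmd 4 (t=28): FL=W FR=W RL=W RR=W
after cmd 5 (t=34): FL=S FR=W RL=W RR=S
after cmd 6 (t=37): FL=W FR=W RL=W RR=W
after cmd 7 (t=43): FL=S FR=W RL=W RR=S
after cmd 8 (t=50): FL=S FR=W RL=W RR=S


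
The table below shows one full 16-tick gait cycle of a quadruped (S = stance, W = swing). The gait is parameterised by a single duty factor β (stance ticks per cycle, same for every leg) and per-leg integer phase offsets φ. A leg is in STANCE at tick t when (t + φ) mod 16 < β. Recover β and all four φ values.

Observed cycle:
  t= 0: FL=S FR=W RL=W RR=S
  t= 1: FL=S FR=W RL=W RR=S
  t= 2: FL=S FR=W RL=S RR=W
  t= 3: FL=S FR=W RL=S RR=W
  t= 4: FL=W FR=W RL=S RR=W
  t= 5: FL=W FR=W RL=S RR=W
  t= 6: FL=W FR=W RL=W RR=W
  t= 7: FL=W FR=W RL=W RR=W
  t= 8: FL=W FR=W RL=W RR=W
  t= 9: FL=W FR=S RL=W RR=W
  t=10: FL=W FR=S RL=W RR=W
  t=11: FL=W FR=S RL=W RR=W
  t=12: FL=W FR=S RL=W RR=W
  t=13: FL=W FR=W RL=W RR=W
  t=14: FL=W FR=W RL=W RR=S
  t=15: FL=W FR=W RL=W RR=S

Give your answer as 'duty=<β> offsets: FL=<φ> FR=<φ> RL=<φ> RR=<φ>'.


duty=4 offsets: FL=0 FR=7 RL=14 RR=2

duty β = stance ticks per leg = 4
FL: stance ticks = 4; W→S at t=0 → φ=0
FR: stance ticks = 4; W→S at t=9 → φ=7
RL: stance ticks = 4; W→S at t=2 → φ=14
RR: stance ticks = 4; W→S at t=14 → φ=2


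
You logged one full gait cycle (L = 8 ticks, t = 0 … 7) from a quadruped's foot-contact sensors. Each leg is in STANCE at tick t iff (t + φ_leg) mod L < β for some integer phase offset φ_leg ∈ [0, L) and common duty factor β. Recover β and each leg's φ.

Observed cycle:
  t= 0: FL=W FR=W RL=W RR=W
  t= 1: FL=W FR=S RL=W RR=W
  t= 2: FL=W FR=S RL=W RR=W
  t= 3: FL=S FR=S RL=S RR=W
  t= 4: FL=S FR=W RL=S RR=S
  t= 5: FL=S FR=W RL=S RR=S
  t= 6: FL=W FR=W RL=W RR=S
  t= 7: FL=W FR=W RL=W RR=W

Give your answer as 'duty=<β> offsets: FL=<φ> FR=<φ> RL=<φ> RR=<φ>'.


duty β = stance ticks per leg = 3
FL: stance ticks = 3; W→S at t=3 → φ=5
FR: stance ticks = 3; W→S at t=1 → φ=7
RL: stance ticks = 3; W→S at t=3 → φ=5
RR: stance ticks = 3; W→S at t=4 → φ=4

duty=3 offsets: FL=5 FR=7 RL=5 RR=4


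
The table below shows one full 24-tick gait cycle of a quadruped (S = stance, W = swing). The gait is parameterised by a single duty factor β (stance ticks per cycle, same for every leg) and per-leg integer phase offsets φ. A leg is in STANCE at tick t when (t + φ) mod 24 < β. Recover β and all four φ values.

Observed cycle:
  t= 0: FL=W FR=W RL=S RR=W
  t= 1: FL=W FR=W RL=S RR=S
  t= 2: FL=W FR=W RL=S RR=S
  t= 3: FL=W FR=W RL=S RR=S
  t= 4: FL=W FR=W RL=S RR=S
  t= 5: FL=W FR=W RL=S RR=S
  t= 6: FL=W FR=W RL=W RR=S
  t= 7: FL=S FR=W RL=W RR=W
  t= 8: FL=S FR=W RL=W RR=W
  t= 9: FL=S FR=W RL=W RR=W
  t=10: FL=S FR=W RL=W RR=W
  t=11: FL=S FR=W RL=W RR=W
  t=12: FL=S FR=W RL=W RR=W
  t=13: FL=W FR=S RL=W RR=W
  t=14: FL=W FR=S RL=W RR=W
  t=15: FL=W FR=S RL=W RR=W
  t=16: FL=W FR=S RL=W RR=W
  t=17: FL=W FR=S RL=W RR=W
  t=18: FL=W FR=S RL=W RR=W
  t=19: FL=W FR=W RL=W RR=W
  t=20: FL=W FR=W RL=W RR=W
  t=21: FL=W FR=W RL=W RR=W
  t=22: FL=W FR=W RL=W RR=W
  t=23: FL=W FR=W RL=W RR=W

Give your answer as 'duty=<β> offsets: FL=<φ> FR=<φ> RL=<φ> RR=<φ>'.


duty β = stance ticks per leg = 6
FL: stance ticks = 6; W→S at t=7 → φ=17
FR: stance ticks = 6; W→S at t=13 → φ=11
RL: stance ticks = 6; W→S at t=0 → φ=0
RR: stance ticks = 6; W→S at t=1 → φ=23

duty=6 offsets: FL=17 FR=11 RL=0 RR=23


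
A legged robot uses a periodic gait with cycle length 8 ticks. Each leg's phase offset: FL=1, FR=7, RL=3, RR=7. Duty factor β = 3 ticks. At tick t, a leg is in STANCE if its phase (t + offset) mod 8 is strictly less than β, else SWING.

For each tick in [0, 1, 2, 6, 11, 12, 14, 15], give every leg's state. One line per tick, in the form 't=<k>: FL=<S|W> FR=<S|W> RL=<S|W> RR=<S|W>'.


t=0: phase=(1,7,3,7) vs β=3 → FL=S FR=W RL=W RR=W
t=1: phase=(2,0,4,0) vs β=3 → FL=S FR=S RL=W RR=S
t=2: phase=(3,1,5,1) vs β=3 → FL=W FR=S RL=W RR=S
t=6: phase=(7,5,1,5) vs β=3 → FL=W FR=W RL=S RR=W
t=11: phase=(4,2,6,2) vs β=3 → FL=W FR=S RL=W RR=S
t=12: phase=(5,3,7,3) vs β=3 → FL=W FR=W RL=W RR=W
t=14: phase=(7,5,1,5) vs β=3 → FL=W FR=W RL=S RR=W
t=15: phase=(0,6,2,6) vs β=3 → FL=S FR=W RL=S RR=W

t=0: FL=S FR=W RL=W RR=W
t=1: FL=S FR=S RL=W RR=S
t=2: FL=W FR=S RL=W RR=S
t=6: FL=W FR=W RL=S RR=W
t=11: FL=W FR=S RL=W RR=S
t=12: FL=W FR=W RL=W RR=W
t=14: FL=W FR=W RL=S RR=W
t=15: FL=S FR=W RL=S RR=W


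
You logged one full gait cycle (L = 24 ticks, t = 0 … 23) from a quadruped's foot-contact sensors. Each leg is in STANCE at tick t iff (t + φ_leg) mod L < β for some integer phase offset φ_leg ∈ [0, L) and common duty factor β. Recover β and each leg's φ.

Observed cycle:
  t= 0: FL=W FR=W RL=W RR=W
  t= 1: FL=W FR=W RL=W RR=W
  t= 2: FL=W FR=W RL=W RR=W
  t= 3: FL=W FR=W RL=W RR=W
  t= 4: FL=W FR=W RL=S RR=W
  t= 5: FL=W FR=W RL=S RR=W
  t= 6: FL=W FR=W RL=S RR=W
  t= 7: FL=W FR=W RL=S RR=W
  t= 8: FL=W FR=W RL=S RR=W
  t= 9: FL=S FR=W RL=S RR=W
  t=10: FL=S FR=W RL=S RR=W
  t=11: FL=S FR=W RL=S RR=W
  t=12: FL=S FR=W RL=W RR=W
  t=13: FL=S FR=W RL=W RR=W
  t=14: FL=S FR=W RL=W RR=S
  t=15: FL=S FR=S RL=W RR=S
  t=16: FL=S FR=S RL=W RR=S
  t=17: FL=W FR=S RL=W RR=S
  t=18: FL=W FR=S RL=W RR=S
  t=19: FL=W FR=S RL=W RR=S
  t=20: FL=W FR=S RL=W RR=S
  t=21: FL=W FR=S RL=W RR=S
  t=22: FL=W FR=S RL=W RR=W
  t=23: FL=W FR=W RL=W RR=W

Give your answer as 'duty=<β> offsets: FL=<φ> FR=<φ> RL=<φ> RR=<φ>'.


duty β = stance ticks per leg = 8
FL: stance ticks = 8; W→S at t=9 → φ=15
FR: stance ticks = 8; W→S at t=15 → φ=9
RL: stance ticks = 8; W→S at t=4 → φ=20
RR: stance ticks = 8; W→S at t=14 → φ=10

duty=8 offsets: FL=15 FR=9 RL=20 RR=10


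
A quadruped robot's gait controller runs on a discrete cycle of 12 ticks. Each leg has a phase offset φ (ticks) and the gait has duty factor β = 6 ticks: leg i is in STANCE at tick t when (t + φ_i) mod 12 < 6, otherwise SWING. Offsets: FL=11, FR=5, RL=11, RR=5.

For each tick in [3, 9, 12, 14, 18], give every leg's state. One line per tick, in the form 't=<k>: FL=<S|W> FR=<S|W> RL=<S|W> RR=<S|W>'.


t=3: phase=(2,8,2,8) vs β=6 → FL=S FR=W RL=S RR=W
t=9: phase=(8,2,8,2) vs β=6 → FL=W FR=S RL=W RR=S
t=12: phase=(11,5,11,5) vs β=6 → FL=W FR=S RL=W RR=S
t=14: phase=(1,7,1,7) vs β=6 → FL=S FR=W RL=S RR=W
t=18: phase=(5,11,5,11) vs β=6 → FL=S FR=W RL=S RR=W

t=3: FL=S FR=W RL=S RR=W
t=9: FL=W FR=S RL=W RR=S
t=12: FL=W FR=S RL=W RR=S
t=14: FL=S FR=W RL=S RR=W
t=18: FL=S FR=W RL=S RR=W


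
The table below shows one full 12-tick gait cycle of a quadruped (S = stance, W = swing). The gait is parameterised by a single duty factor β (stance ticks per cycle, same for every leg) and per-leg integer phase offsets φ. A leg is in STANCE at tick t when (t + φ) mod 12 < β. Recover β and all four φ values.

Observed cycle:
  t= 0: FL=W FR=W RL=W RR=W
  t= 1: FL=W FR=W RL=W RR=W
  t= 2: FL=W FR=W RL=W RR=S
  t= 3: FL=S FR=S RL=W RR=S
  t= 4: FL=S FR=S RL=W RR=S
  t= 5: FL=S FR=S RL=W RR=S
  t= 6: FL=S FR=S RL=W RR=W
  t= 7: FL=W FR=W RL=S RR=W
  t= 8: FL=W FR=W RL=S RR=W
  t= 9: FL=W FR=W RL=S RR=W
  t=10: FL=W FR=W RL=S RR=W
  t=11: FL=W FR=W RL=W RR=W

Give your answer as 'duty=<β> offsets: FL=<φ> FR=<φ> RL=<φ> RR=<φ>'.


duty β = stance ticks per leg = 4
FL: stance ticks = 4; W→S at t=3 → φ=9
FR: stance ticks = 4; W→S at t=3 → φ=9
RL: stance ticks = 4; W→S at t=7 → φ=5
RR: stance ticks = 4; W→S at t=2 → φ=10

duty=4 offsets: FL=9 FR=9 RL=5 RR=10


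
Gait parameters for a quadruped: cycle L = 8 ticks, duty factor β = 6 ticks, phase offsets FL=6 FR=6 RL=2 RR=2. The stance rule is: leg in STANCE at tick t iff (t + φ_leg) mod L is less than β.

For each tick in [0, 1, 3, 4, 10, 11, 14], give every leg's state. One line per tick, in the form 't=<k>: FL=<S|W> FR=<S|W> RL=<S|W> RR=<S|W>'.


t=0: phase=(6,6,2,2) vs β=6 → FL=W FR=W RL=S RR=S
t=1: phase=(7,7,3,3) vs β=6 → FL=W FR=W RL=S RR=S
t=3: phase=(1,1,5,5) vs β=6 → FL=S FR=S RL=S RR=S
t=4: phase=(2,2,6,6) vs β=6 → FL=S FR=S RL=W RR=W
t=10: phase=(0,0,4,4) vs β=6 → FL=S FR=S RL=S RR=S
t=11: phase=(1,1,5,5) vs β=6 → FL=S FR=S RL=S RR=S
t=14: phase=(4,4,0,0) vs β=6 → FL=S FR=S RL=S RR=S

t=0: FL=W FR=W RL=S RR=S
t=1: FL=W FR=W RL=S RR=S
t=3: FL=S FR=S RL=S RR=S
t=4: FL=S FR=S RL=W RR=W
t=10: FL=S FR=S RL=S RR=S
t=11: FL=S FR=S RL=S RR=S
t=14: FL=S FR=S RL=S RR=S


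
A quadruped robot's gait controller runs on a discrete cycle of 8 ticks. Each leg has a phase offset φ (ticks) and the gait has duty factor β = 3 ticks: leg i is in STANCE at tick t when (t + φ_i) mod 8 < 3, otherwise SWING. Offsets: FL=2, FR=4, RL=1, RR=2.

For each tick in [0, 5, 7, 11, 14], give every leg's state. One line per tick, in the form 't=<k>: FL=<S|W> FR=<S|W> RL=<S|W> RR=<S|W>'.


t=0: FL=S FR=W RL=S RR=S
t=5: FL=W FR=S RL=W RR=W
t=7: FL=S FR=W RL=S RR=S
t=11: FL=W FR=W RL=W RR=W
t=14: FL=S FR=S RL=W RR=S

t=0: phase=(2,4,1,2) vs β=3 → FL=S FR=W RL=S RR=S
t=5: phase=(7,1,6,7) vs β=3 → FL=W FR=S RL=W RR=W
t=7: phase=(1,3,0,1) vs β=3 → FL=S FR=W RL=S RR=S
t=11: phase=(5,7,4,5) vs β=3 → FL=W FR=W RL=W RR=W
t=14: phase=(0,2,7,0) vs β=3 → FL=S FR=S RL=W RR=S


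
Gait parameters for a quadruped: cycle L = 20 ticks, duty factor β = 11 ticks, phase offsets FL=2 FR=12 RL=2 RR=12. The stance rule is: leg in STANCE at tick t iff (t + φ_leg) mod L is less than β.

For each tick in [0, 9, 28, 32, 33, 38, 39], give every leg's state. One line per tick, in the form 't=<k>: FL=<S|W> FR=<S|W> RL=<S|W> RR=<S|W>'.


t=0: FL=S FR=W RL=S RR=W
t=9: FL=W FR=S RL=W RR=S
t=28: FL=S FR=S RL=S RR=S
t=32: FL=W FR=S RL=W RR=S
t=33: FL=W FR=S RL=W RR=S
t=38: FL=S FR=S RL=S RR=S
t=39: FL=S FR=W RL=S RR=W

t=0: phase=(2,12,2,12) vs β=11 → FL=S FR=W RL=S RR=W
t=9: phase=(11,1,11,1) vs β=11 → FL=W FR=S RL=W RR=S
t=28: phase=(10,0,10,0) vs β=11 → FL=S FR=S RL=S RR=S
t=32: phase=(14,4,14,4) vs β=11 → FL=W FR=S RL=W RR=S
t=33: phase=(15,5,15,5) vs β=11 → FL=W FR=S RL=W RR=S
t=38: phase=(0,10,0,10) vs β=11 → FL=S FR=S RL=S RR=S
t=39: phase=(1,11,1,11) vs β=11 → FL=S FR=W RL=S RR=W


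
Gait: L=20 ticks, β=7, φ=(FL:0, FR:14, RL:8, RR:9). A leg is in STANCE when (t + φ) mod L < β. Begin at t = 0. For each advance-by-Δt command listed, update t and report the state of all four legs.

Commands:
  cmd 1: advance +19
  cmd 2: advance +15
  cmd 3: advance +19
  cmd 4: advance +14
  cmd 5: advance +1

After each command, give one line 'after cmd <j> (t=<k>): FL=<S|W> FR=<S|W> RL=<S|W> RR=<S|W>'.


after cmd 1 (t=19): FL=W FR=W RL=W RR=W
after cmd 2 (t=34): FL=W FR=W RL=S RR=S
after cmd 3 (t=53): FL=W FR=W RL=S RR=S
after cmd 4 (t=67): FL=W FR=S RL=W RR=W
after cmd 5 (t=68): FL=W FR=S RL=W RR=W

start t=0: FL=S FR=W RL=W RR=W
cmd 1: advance +19 → t=19, phase=(19,13,7,8) → FL=W FR=W RL=W RR=W
cmd 2: advance +15 → t=34, phase=(14,8,2,3) → FL=W FR=W RL=S RR=S
cmd 3: advance +19 → t=53, phase=(13,7,1,2) → FL=W FR=W RL=S RR=S
cmd 4: advance +14 → t=67, phase=(7,1,15,16) → FL=W FR=S RL=W RR=W
cmd 5: advance +1 → t=68, phase=(8,2,16,17) → FL=W FR=S RL=W RR=W


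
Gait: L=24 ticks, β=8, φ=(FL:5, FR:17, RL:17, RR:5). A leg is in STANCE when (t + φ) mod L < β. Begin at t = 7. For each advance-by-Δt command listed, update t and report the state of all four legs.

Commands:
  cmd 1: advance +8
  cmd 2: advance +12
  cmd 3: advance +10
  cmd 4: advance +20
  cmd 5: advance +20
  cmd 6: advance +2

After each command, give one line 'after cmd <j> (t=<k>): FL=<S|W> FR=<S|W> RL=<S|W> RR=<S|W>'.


after cmd 1 (t=15): FL=W FR=W RL=W RR=W
after cmd 2 (t=27): FL=W FR=W RL=W RR=W
after cmd 3 (t=37): FL=W FR=S RL=S RR=W
after cmd 4 (t=57): FL=W FR=S RL=S RR=W
after cmd 5 (t=77): FL=W FR=W RL=W RR=W
after cmd 6 (t=79): FL=W FR=S RL=S RR=W

start t=7: FL=W FR=S RL=S RR=W
cmd 1: advance +8 → t=15, phase=(20,8,8,20) → FL=W FR=W RL=W RR=W
cmd 2: advance +12 → t=27, phase=(8,20,20,8) → FL=W FR=W RL=W RR=W
cmd 3: advance +10 → t=37, phase=(18,6,6,18) → FL=W FR=S RL=S RR=W
cmd 4: advance +20 → t=57, phase=(14,2,2,14) → FL=W FR=S RL=S RR=W
cmd 5: advance +20 → t=77, phase=(10,22,22,10) → FL=W FR=W RL=W RR=W
cmd 6: advance +2 → t=79, phase=(12,0,0,12) → FL=W FR=S RL=S RR=W


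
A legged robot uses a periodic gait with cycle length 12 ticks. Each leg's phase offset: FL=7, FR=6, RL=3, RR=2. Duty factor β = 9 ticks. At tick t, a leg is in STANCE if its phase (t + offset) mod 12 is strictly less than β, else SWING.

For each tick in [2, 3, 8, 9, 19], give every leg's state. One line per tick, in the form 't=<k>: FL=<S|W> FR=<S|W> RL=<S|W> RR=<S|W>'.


t=2: phase=(9,8,5,4) vs β=9 → FL=W FR=S RL=S RR=S
t=3: phase=(10,9,6,5) vs β=9 → FL=W FR=W RL=S RR=S
t=8: phase=(3,2,11,10) vs β=9 → FL=S FR=S RL=W RR=W
t=9: phase=(4,3,0,11) vs β=9 → FL=S FR=S RL=S RR=W
t=19: phase=(2,1,10,9) vs β=9 → FL=S FR=S RL=W RR=W

t=2: FL=W FR=S RL=S RR=S
t=3: FL=W FR=W RL=S RR=S
t=8: FL=S FR=S RL=W RR=W
t=9: FL=S FR=S RL=S RR=W
t=19: FL=S FR=S RL=W RR=W


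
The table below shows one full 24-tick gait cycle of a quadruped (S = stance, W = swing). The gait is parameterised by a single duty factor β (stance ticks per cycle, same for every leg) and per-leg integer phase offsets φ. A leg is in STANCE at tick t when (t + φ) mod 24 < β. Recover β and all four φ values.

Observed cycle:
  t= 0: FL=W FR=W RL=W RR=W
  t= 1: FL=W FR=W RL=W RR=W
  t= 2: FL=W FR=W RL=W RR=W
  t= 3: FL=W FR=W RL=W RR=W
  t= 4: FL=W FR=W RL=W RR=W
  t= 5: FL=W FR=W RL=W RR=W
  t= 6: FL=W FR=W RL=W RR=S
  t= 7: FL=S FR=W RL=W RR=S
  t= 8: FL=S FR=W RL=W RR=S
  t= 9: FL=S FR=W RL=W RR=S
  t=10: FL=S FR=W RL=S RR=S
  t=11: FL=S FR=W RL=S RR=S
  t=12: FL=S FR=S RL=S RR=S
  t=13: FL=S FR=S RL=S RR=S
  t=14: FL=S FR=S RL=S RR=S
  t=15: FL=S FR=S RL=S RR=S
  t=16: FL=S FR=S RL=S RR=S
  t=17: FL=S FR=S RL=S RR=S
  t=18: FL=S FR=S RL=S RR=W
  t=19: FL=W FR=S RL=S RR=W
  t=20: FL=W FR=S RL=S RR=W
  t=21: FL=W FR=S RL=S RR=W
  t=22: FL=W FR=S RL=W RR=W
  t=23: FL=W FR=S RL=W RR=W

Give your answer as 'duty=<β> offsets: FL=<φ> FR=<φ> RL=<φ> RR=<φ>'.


duty β = stance ticks per leg = 12
FL: stance ticks = 12; W→S at t=7 → φ=17
FR: stance ticks = 12; W→S at t=12 → φ=12
RL: stance ticks = 12; W→S at t=10 → φ=14
RR: stance ticks = 12; W→S at t=6 → φ=18

duty=12 offsets: FL=17 FR=12 RL=14 RR=18


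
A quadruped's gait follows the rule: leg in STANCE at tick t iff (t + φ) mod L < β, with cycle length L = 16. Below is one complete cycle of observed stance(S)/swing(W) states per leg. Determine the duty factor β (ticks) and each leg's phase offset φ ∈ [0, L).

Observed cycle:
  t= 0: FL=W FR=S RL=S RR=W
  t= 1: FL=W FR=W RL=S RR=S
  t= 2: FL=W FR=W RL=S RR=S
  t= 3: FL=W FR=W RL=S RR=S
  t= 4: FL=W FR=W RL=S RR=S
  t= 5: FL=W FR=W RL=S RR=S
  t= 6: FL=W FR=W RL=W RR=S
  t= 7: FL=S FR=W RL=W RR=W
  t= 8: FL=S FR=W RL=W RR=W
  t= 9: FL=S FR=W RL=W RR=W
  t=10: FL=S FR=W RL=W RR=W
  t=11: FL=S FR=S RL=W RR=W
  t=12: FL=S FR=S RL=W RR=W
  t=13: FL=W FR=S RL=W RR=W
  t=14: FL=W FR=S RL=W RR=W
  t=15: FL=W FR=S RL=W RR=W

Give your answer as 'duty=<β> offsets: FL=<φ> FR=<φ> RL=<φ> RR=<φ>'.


duty=6 offsets: FL=9 FR=5 RL=0 RR=15

duty β = stance ticks per leg = 6
FL: stance ticks = 6; W→S at t=7 → φ=9
FR: stance ticks = 6; W→S at t=11 → φ=5
RL: stance ticks = 6; W→S at t=0 → φ=0
RR: stance ticks = 6; W→S at t=1 → φ=15


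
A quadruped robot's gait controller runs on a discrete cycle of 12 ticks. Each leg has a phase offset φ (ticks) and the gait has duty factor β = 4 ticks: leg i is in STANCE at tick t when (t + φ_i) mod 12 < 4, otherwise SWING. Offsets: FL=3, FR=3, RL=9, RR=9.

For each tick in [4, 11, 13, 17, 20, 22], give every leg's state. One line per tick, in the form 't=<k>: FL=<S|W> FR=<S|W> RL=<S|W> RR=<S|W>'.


t=4: FL=W FR=W RL=S RR=S
t=11: FL=S FR=S RL=W RR=W
t=13: FL=W FR=W RL=W RR=W
t=17: FL=W FR=W RL=S RR=S
t=20: FL=W FR=W RL=W RR=W
t=22: FL=S FR=S RL=W RR=W

t=4: phase=(7,7,1,1) vs β=4 → FL=W FR=W RL=S RR=S
t=11: phase=(2,2,8,8) vs β=4 → FL=S FR=S RL=W RR=W
t=13: phase=(4,4,10,10) vs β=4 → FL=W FR=W RL=W RR=W
t=17: phase=(8,8,2,2) vs β=4 → FL=W FR=W RL=S RR=S
t=20: phase=(11,11,5,5) vs β=4 → FL=W FR=W RL=W RR=W
t=22: phase=(1,1,7,7) vs β=4 → FL=S FR=S RL=W RR=W


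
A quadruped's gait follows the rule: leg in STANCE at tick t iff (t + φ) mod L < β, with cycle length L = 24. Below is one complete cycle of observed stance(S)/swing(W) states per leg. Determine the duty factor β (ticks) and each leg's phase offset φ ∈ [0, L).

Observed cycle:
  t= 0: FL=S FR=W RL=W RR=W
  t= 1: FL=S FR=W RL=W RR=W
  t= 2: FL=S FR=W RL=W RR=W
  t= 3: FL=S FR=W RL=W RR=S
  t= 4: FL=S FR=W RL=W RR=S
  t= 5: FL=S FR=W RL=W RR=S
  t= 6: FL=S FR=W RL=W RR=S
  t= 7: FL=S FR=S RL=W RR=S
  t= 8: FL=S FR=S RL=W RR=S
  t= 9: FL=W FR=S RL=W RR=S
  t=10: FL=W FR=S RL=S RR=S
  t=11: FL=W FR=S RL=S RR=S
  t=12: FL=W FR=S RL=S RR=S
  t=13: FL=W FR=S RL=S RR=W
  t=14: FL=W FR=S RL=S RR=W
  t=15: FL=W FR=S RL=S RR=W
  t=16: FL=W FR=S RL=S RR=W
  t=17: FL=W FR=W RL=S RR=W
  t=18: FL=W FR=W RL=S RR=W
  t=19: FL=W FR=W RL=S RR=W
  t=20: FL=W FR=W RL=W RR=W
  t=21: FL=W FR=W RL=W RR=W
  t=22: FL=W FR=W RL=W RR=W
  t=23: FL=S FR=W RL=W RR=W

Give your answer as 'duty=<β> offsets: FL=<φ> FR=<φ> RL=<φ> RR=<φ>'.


duty=10 offsets: FL=1 FR=17 RL=14 RR=21

duty β = stance ticks per leg = 10
FL: stance ticks = 10; W→S at t=23 → φ=1
FR: stance ticks = 10; W→S at t=7 → φ=17
RL: stance ticks = 10; W→S at t=10 → φ=14
RR: stance ticks = 10; W→S at t=3 → φ=21


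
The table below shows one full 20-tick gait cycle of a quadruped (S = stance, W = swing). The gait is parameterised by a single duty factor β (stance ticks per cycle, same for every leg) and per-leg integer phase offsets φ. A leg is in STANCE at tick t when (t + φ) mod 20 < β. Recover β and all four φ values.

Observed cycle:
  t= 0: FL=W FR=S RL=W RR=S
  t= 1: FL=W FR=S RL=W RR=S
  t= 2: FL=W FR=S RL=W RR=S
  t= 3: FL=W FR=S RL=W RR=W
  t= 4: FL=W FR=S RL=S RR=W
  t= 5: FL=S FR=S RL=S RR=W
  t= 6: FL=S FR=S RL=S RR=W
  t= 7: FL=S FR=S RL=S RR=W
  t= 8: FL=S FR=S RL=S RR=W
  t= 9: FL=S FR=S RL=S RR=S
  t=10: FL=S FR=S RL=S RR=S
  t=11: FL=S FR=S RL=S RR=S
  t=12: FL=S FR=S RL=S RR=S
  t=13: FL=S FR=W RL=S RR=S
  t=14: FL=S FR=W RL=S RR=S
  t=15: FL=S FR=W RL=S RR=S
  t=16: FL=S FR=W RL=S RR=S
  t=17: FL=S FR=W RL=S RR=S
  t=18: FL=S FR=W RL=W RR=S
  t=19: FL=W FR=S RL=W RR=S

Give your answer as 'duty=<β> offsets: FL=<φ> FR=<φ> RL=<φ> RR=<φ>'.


duty β = stance ticks per leg = 14
FL: stance ticks = 14; W→S at t=5 → φ=15
FR: stance ticks = 14; W→S at t=19 → φ=1
RL: stance ticks = 14; W→S at t=4 → φ=16
RR: stance ticks = 14; W→S at t=9 → φ=11

duty=14 offsets: FL=15 FR=1 RL=16 RR=11


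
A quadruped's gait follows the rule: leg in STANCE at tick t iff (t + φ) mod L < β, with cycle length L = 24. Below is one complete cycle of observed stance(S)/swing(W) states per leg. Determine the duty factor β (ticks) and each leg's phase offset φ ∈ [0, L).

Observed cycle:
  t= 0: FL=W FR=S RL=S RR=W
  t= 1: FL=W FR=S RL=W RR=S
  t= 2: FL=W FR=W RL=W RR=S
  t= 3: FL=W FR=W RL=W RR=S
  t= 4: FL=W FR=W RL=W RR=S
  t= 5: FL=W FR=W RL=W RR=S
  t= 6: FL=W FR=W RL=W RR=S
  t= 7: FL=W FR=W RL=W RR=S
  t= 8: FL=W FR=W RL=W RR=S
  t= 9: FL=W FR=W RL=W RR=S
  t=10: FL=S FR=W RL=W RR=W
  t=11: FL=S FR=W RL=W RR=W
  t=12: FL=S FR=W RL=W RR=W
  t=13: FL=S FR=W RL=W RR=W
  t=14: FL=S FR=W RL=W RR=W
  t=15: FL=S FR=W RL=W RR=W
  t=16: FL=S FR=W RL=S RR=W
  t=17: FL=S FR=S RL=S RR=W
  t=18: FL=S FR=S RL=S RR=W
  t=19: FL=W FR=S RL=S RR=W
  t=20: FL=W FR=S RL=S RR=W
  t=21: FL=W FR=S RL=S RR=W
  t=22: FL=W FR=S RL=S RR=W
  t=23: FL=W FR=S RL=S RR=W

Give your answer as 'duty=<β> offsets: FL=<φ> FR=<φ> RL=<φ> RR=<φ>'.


duty β = stance ticks per leg = 9
FL: stance ticks = 9; W→S at t=10 → φ=14
FR: stance ticks = 9; W→S at t=17 → φ=7
RL: stance ticks = 9; W→S at t=16 → φ=8
RR: stance ticks = 9; W→S at t=1 → φ=23

duty=9 offsets: FL=14 FR=7 RL=8 RR=23


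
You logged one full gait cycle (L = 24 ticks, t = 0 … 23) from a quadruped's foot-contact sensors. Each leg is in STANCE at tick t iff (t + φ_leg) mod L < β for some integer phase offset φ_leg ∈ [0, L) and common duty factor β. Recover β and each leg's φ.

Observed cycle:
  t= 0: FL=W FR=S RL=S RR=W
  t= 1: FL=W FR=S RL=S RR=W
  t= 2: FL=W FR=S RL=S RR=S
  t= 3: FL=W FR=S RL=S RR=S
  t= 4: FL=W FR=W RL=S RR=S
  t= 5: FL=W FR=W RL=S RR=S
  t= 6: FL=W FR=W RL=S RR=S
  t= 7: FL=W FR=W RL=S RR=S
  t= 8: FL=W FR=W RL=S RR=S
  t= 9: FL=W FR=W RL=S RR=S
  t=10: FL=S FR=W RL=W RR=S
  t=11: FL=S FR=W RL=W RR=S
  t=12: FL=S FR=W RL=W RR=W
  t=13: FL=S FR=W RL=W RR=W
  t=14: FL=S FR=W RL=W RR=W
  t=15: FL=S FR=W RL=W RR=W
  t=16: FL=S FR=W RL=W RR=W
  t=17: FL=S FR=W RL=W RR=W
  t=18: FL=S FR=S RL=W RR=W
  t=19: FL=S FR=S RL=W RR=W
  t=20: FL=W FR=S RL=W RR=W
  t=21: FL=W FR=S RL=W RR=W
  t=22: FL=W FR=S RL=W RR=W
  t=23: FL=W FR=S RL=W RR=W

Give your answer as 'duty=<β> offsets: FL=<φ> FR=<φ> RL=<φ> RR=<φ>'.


duty β = stance ticks per leg = 10
FL: stance ticks = 10; W→S at t=10 → φ=14
FR: stance ticks = 10; W→S at t=18 → φ=6
RL: stance ticks = 10; W→S at t=0 → φ=0
RR: stance ticks = 10; W→S at t=2 → φ=22

duty=10 offsets: FL=14 FR=6 RL=0 RR=22


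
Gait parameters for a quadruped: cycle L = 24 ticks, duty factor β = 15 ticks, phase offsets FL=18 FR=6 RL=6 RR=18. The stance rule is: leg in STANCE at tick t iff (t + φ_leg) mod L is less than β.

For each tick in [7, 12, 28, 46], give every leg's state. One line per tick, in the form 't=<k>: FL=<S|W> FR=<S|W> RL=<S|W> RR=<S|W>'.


t=7: FL=S FR=S RL=S RR=S
t=12: FL=S FR=W RL=W RR=S
t=28: FL=W FR=S RL=S RR=W
t=46: FL=W FR=S RL=S RR=W

t=7: phase=(1,13,13,1) vs β=15 → FL=S FR=S RL=S RR=S
t=12: phase=(6,18,18,6) vs β=15 → FL=S FR=W RL=W RR=S
t=28: phase=(22,10,10,22) vs β=15 → FL=W FR=S RL=S RR=W
t=46: phase=(16,4,4,16) vs β=15 → FL=W FR=S RL=S RR=W


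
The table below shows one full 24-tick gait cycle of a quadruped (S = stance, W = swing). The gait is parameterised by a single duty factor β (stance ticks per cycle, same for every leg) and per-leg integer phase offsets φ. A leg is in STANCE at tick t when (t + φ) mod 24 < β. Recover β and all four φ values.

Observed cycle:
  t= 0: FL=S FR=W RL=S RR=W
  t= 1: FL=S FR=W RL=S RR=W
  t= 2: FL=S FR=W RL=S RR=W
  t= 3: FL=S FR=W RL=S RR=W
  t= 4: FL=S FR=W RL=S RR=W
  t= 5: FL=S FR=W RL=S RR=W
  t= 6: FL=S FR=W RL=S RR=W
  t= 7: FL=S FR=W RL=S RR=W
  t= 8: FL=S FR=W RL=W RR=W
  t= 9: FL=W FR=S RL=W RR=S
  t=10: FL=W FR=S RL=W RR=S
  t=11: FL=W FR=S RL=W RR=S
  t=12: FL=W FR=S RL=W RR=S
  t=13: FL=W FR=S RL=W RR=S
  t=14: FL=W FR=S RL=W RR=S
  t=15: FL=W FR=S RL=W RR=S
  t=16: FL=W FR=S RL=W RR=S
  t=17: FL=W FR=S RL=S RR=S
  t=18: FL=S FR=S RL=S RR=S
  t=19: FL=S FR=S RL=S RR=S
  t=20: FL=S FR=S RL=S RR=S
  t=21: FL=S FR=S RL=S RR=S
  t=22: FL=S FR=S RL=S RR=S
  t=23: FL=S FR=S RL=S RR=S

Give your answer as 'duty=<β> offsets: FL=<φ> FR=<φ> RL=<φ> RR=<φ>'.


duty=15 offsets: FL=6 FR=15 RL=7 RR=15

duty β = stance ticks per leg = 15
FL: stance ticks = 15; W→S at t=18 → φ=6
FR: stance ticks = 15; W→S at t=9 → φ=15
RL: stance ticks = 15; W→S at t=17 → φ=7
RR: stance ticks = 15; W→S at t=9 → φ=15


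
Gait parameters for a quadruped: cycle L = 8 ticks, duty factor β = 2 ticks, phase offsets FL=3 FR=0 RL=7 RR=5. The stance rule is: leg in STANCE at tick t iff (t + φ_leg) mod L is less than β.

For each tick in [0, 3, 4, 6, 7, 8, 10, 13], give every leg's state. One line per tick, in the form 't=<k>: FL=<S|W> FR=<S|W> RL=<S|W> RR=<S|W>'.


t=0: FL=W FR=S RL=W RR=W
t=3: FL=W FR=W RL=W RR=S
t=4: FL=W FR=W RL=W RR=S
t=6: FL=S FR=W RL=W RR=W
t=7: FL=W FR=W RL=W RR=W
t=8: FL=W FR=S RL=W RR=W
t=10: FL=W FR=W RL=S RR=W
t=13: FL=S FR=W RL=W RR=W

t=0: phase=(3,0,7,5) vs β=2 → FL=W FR=S RL=W RR=W
t=3: phase=(6,3,2,0) vs β=2 → FL=W FR=W RL=W RR=S
t=4: phase=(7,4,3,1) vs β=2 → FL=W FR=W RL=W RR=S
t=6: phase=(1,6,5,3) vs β=2 → FL=S FR=W RL=W RR=W
t=7: phase=(2,7,6,4) vs β=2 → FL=W FR=W RL=W RR=W
t=8: phase=(3,0,7,5) vs β=2 → FL=W FR=S RL=W RR=W
t=10: phase=(5,2,1,7) vs β=2 → FL=W FR=W RL=S RR=W
t=13: phase=(0,5,4,2) vs β=2 → FL=S FR=W RL=W RR=W


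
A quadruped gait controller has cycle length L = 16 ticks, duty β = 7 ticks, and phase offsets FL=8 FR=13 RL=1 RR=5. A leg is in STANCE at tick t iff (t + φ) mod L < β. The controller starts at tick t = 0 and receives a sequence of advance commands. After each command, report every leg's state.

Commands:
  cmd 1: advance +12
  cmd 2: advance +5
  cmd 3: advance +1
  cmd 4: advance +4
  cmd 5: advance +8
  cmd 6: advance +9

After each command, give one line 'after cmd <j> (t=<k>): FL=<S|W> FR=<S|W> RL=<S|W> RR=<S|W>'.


start t=0: FL=W FR=W RL=S RR=S
cmd 1: advance +12 → t=12, phase=(4,9,13,1) → FL=S FR=W RL=W RR=S
cmd 2: advance +5 → t=17, phase=(9,14,2,6) → FL=W FR=W RL=S RR=S
cmd 3: advance +1 → t=18, phase=(10,15,3,7) → FL=W FR=W RL=S RR=W
cmd 4: advance +4 → t=22, phase=(14,3,7,11) → FL=W FR=S RL=W RR=W
cmd 5: advance +8 → t=30, phase=(6,11,15,3) → FL=S FR=W RL=W RR=S
cmd 6: advance +9 → t=39, phase=(15,4,8,12) → FL=W FR=S RL=W RR=W

after cmd 1 (t=12): FL=S FR=W RL=W RR=S
after cmd 2 (t=17): FL=W FR=W RL=S RR=S
after cmd 3 (t=18): FL=W FR=W RL=S RR=W
after cmd 4 (t=22): FL=W FR=S RL=W RR=W
after cmd 5 (t=30): FL=S FR=W RL=W RR=S
after cmd 6 (t=39): FL=W FR=S RL=W RR=W


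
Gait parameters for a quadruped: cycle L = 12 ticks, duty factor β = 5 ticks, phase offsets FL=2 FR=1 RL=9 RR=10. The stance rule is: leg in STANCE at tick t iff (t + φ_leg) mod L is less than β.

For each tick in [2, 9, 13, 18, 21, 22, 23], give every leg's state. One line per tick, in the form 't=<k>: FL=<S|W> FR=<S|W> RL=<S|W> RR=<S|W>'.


t=2: FL=S FR=S RL=W RR=S
t=9: FL=W FR=W RL=W RR=W
t=13: FL=S FR=S RL=W RR=W
t=18: FL=W FR=W RL=S RR=S
t=21: FL=W FR=W RL=W RR=W
t=22: FL=S FR=W RL=W RR=W
t=23: FL=S FR=S RL=W RR=W

t=2: phase=(4,3,11,0) vs β=5 → FL=S FR=S RL=W RR=S
t=9: phase=(11,10,6,7) vs β=5 → FL=W FR=W RL=W RR=W
t=13: phase=(3,2,10,11) vs β=5 → FL=S FR=S RL=W RR=W
t=18: phase=(8,7,3,4) vs β=5 → FL=W FR=W RL=S RR=S
t=21: phase=(11,10,6,7) vs β=5 → FL=W FR=W RL=W RR=W
t=22: phase=(0,11,7,8) vs β=5 → FL=S FR=W RL=W RR=W
t=23: phase=(1,0,8,9) vs β=5 → FL=S FR=S RL=W RR=W


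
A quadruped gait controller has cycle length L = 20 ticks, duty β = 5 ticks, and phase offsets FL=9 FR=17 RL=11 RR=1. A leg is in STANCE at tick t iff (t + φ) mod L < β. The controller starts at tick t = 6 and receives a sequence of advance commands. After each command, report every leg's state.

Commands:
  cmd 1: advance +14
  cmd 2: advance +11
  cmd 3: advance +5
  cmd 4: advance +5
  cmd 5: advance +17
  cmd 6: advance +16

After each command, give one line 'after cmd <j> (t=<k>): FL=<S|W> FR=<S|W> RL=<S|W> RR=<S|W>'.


after cmd 1 (t=20): FL=W FR=W RL=W RR=S
after cmd 2 (t=31): FL=S FR=W RL=S RR=W
after cmd 3 (t=36): FL=W FR=W RL=W RR=W
after cmd 4 (t=41): FL=W FR=W RL=W RR=S
after cmd 5 (t=58): FL=W FR=W RL=W RR=W
after cmd 6 (t=74): FL=S FR=W RL=W RR=W

start t=6: FL=W FR=S RL=W RR=W
cmd 1: advance +14 → t=20, phase=(9,17,11,1) → FL=W FR=W RL=W RR=S
cmd 2: advance +11 → t=31, phase=(0,8,2,12) → FL=S FR=W RL=S RR=W
cmd 3: advance +5 → t=36, phase=(5,13,7,17) → FL=W FR=W RL=W RR=W
cmd 4: advance +5 → t=41, phase=(10,18,12,2) → FL=W FR=W RL=W RR=S
cmd 5: advance +17 → t=58, phase=(7,15,9,19) → FL=W FR=W RL=W RR=W
cmd 6: advance +16 → t=74, phase=(3,11,5,15) → FL=S FR=W RL=W RR=W
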